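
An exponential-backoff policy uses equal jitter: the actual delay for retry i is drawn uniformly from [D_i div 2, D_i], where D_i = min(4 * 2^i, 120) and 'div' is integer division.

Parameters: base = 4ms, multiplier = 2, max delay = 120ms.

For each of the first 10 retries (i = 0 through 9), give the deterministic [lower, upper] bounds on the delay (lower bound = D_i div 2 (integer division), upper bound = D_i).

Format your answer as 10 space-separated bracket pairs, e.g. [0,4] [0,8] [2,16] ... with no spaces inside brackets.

Computing bounds per retry:
  i=0: D_i=min(4*2^0,120)=4, bounds=[2,4]
  i=1: D_i=min(4*2^1,120)=8, bounds=[4,8]
  i=2: D_i=min(4*2^2,120)=16, bounds=[8,16]
  i=3: D_i=min(4*2^3,120)=32, bounds=[16,32]
  i=4: D_i=min(4*2^4,120)=64, bounds=[32,64]
  i=5: D_i=min(4*2^5,120)=120, bounds=[60,120]
  i=6: D_i=min(4*2^6,120)=120, bounds=[60,120]
  i=7: D_i=min(4*2^7,120)=120, bounds=[60,120]
  i=8: D_i=min(4*2^8,120)=120, bounds=[60,120]
  i=9: D_i=min(4*2^9,120)=120, bounds=[60,120]

Answer: [2,4] [4,8] [8,16] [16,32] [32,64] [60,120] [60,120] [60,120] [60,120] [60,120]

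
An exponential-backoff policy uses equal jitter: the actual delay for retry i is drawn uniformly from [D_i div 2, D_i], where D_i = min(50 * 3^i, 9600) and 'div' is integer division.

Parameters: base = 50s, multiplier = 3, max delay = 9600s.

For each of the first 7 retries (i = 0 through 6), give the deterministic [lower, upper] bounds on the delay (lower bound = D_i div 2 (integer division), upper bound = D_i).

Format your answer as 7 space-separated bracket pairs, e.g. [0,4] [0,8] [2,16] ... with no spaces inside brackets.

Computing bounds per retry:
  i=0: D_i=min(50*3^0,9600)=50, bounds=[25,50]
  i=1: D_i=min(50*3^1,9600)=150, bounds=[75,150]
  i=2: D_i=min(50*3^2,9600)=450, bounds=[225,450]
  i=3: D_i=min(50*3^3,9600)=1350, bounds=[675,1350]
  i=4: D_i=min(50*3^4,9600)=4050, bounds=[2025,4050]
  i=5: D_i=min(50*3^5,9600)=9600, bounds=[4800,9600]
  i=6: D_i=min(50*3^6,9600)=9600, bounds=[4800,9600]

Answer: [25,50] [75,150] [225,450] [675,1350] [2025,4050] [4800,9600] [4800,9600]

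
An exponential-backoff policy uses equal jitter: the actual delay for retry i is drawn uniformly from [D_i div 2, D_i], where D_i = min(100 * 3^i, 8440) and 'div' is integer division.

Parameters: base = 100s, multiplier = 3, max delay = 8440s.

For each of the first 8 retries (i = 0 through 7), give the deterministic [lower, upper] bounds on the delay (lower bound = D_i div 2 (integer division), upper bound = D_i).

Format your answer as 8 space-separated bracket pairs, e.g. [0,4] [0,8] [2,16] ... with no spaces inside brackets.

Computing bounds per retry:
  i=0: D_i=min(100*3^0,8440)=100, bounds=[50,100]
  i=1: D_i=min(100*3^1,8440)=300, bounds=[150,300]
  i=2: D_i=min(100*3^2,8440)=900, bounds=[450,900]
  i=3: D_i=min(100*3^3,8440)=2700, bounds=[1350,2700]
  i=4: D_i=min(100*3^4,8440)=8100, bounds=[4050,8100]
  i=5: D_i=min(100*3^5,8440)=8440, bounds=[4220,8440]
  i=6: D_i=min(100*3^6,8440)=8440, bounds=[4220,8440]
  i=7: D_i=min(100*3^7,8440)=8440, bounds=[4220,8440]

Answer: [50,100] [150,300] [450,900] [1350,2700] [4050,8100] [4220,8440] [4220,8440] [4220,8440]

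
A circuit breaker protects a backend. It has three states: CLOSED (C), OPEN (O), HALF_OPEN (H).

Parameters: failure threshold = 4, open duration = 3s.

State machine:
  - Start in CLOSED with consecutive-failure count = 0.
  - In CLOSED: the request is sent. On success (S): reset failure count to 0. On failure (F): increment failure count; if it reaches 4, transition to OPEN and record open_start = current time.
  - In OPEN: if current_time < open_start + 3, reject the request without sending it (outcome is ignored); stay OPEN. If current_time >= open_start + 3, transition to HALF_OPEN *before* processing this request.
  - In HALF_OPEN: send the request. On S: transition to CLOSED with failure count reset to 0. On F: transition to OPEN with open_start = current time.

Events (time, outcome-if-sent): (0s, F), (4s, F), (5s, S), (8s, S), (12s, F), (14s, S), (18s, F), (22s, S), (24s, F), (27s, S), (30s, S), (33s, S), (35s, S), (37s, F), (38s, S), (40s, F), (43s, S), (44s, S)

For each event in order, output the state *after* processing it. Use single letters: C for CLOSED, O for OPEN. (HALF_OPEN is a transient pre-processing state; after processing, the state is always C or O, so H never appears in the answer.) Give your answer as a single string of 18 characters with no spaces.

Answer: CCCCCCCCCCCCCCCCCC

Derivation:
State after each event:
  event#1 t=0s outcome=F: state=CLOSED
  event#2 t=4s outcome=F: state=CLOSED
  event#3 t=5s outcome=S: state=CLOSED
  event#4 t=8s outcome=S: state=CLOSED
  event#5 t=12s outcome=F: state=CLOSED
  event#6 t=14s outcome=S: state=CLOSED
  event#7 t=18s outcome=F: state=CLOSED
  event#8 t=22s outcome=S: state=CLOSED
  event#9 t=24s outcome=F: state=CLOSED
  event#10 t=27s outcome=S: state=CLOSED
  event#11 t=30s outcome=S: state=CLOSED
  event#12 t=33s outcome=S: state=CLOSED
  event#13 t=35s outcome=S: state=CLOSED
  event#14 t=37s outcome=F: state=CLOSED
  event#15 t=38s outcome=S: state=CLOSED
  event#16 t=40s outcome=F: state=CLOSED
  event#17 t=43s outcome=S: state=CLOSED
  event#18 t=44s outcome=S: state=CLOSED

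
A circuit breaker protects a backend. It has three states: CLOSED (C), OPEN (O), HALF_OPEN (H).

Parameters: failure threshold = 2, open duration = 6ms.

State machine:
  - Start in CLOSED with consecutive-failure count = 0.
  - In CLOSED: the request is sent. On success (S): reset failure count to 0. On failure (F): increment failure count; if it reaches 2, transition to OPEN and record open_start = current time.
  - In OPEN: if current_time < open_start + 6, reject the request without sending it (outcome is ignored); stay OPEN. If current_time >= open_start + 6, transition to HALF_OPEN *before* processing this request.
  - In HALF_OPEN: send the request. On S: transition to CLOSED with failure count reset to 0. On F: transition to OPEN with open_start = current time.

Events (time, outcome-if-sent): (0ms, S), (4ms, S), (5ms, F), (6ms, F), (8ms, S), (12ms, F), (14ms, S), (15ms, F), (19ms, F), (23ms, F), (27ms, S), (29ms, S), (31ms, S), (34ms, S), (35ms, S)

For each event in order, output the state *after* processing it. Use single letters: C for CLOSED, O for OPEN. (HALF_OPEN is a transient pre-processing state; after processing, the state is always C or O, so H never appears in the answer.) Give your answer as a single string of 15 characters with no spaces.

Answer: CCCOOOOOOOCCCCC

Derivation:
State after each event:
  event#1 t=0ms outcome=S: state=CLOSED
  event#2 t=4ms outcome=S: state=CLOSED
  event#3 t=5ms outcome=F: state=CLOSED
  event#4 t=6ms outcome=F: state=OPEN
  event#5 t=8ms outcome=S: state=OPEN
  event#6 t=12ms outcome=F: state=OPEN
  event#7 t=14ms outcome=S: state=OPEN
  event#8 t=15ms outcome=F: state=OPEN
  event#9 t=19ms outcome=F: state=OPEN
  event#10 t=23ms outcome=F: state=OPEN
  event#11 t=27ms outcome=S: state=CLOSED
  event#12 t=29ms outcome=S: state=CLOSED
  event#13 t=31ms outcome=S: state=CLOSED
  event#14 t=34ms outcome=S: state=CLOSED
  event#15 t=35ms outcome=S: state=CLOSED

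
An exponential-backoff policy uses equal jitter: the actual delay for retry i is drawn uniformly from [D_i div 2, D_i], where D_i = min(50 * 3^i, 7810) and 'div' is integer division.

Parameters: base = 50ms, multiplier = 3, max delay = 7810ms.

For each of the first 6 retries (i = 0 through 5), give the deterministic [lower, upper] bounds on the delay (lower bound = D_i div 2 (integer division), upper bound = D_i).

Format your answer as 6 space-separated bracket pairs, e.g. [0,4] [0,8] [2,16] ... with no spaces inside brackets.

Computing bounds per retry:
  i=0: D_i=min(50*3^0,7810)=50, bounds=[25,50]
  i=1: D_i=min(50*3^1,7810)=150, bounds=[75,150]
  i=2: D_i=min(50*3^2,7810)=450, bounds=[225,450]
  i=3: D_i=min(50*3^3,7810)=1350, bounds=[675,1350]
  i=4: D_i=min(50*3^4,7810)=4050, bounds=[2025,4050]
  i=5: D_i=min(50*3^5,7810)=7810, bounds=[3905,7810]

Answer: [25,50] [75,150] [225,450] [675,1350] [2025,4050] [3905,7810]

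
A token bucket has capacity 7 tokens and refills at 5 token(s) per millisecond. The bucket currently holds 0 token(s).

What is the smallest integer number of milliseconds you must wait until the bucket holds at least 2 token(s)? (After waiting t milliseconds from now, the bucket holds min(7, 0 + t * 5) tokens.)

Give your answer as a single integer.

Need 0 + t * 5 >= 2, so t >= 2/5.
Smallest integer t = ceil(2/5) = 1.

Answer: 1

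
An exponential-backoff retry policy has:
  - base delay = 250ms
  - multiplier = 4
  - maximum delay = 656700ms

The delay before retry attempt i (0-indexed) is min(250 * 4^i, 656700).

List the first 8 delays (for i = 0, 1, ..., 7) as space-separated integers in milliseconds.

Answer: 250 1000 4000 16000 64000 256000 656700 656700

Derivation:
Computing each delay:
  i=0: min(250*4^0, 656700) = 250
  i=1: min(250*4^1, 656700) = 1000
  i=2: min(250*4^2, 656700) = 4000
  i=3: min(250*4^3, 656700) = 16000
  i=4: min(250*4^4, 656700) = 64000
  i=5: min(250*4^5, 656700) = 256000
  i=6: min(250*4^6, 656700) = 656700
  i=7: min(250*4^7, 656700) = 656700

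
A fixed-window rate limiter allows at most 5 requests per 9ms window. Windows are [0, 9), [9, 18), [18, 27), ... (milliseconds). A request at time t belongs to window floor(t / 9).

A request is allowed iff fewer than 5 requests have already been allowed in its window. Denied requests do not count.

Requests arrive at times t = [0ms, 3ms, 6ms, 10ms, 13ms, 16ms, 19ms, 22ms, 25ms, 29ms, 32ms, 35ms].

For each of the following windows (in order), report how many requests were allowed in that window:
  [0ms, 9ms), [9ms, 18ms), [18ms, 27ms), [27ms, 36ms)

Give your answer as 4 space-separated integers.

Answer: 3 3 3 3

Derivation:
Processing requests:
  req#1 t=0ms (window 0): ALLOW
  req#2 t=3ms (window 0): ALLOW
  req#3 t=6ms (window 0): ALLOW
  req#4 t=10ms (window 1): ALLOW
  req#5 t=13ms (window 1): ALLOW
  req#6 t=16ms (window 1): ALLOW
  req#7 t=19ms (window 2): ALLOW
  req#8 t=22ms (window 2): ALLOW
  req#9 t=25ms (window 2): ALLOW
  req#10 t=29ms (window 3): ALLOW
  req#11 t=32ms (window 3): ALLOW
  req#12 t=35ms (window 3): ALLOW

Allowed counts by window: 3 3 3 3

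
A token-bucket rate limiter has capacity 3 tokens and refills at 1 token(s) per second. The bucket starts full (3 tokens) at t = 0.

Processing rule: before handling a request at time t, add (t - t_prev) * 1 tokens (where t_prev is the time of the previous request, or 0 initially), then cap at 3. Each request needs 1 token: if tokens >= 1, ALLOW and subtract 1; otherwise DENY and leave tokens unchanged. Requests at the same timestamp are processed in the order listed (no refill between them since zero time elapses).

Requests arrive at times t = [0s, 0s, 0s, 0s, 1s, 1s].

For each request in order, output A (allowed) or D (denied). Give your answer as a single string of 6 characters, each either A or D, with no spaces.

Simulating step by step:
  req#1 t=0s: ALLOW
  req#2 t=0s: ALLOW
  req#3 t=0s: ALLOW
  req#4 t=0s: DENY
  req#5 t=1s: ALLOW
  req#6 t=1s: DENY

Answer: AAADAD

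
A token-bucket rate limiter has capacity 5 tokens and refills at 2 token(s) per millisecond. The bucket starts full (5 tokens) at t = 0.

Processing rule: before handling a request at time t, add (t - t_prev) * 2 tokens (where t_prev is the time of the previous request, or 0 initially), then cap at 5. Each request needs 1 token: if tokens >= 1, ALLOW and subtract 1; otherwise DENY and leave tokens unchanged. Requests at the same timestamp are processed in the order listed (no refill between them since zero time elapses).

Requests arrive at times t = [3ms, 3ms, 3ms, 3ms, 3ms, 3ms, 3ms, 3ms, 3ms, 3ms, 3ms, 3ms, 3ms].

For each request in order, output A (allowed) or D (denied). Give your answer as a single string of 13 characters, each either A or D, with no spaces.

Answer: AAAAADDDDDDDD

Derivation:
Simulating step by step:
  req#1 t=3ms: ALLOW
  req#2 t=3ms: ALLOW
  req#3 t=3ms: ALLOW
  req#4 t=3ms: ALLOW
  req#5 t=3ms: ALLOW
  req#6 t=3ms: DENY
  req#7 t=3ms: DENY
  req#8 t=3ms: DENY
  req#9 t=3ms: DENY
  req#10 t=3ms: DENY
  req#11 t=3ms: DENY
  req#12 t=3ms: DENY
  req#13 t=3ms: DENY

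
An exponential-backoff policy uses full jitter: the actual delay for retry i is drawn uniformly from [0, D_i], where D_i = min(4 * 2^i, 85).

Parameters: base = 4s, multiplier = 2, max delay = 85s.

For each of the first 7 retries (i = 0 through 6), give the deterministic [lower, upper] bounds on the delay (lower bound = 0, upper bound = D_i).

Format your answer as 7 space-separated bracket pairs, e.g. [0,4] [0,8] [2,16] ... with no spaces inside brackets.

Computing bounds per retry:
  i=0: D_i=min(4*2^0,85)=4, bounds=[0,4]
  i=1: D_i=min(4*2^1,85)=8, bounds=[0,8]
  i=2: D_i=min(4*2^2,85)=16, bounds=[0,16]
  i=3: D_i=min(4*2^3,85)=32, bounds=[0,32]
  i=4: D_i=min(4*2^4,85)=64, bounds=[0,64]
  i=5: D_i=min(4*2^5,85)=85, bounds=[0,85]
  i=6: D_i=min(4*2^6,85)=85, bounds=[0,85]

Answer: [0,4] [0,8] [0,16] [0,32] [0,64] [0,85] [0,85]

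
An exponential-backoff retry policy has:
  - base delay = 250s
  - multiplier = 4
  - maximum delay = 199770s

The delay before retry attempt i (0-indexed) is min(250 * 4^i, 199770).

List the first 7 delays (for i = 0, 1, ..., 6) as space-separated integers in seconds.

Answer: 250 1000 4000 16000 64000 199770 199770

Derivation:
Computing each delay:
  i=0: min(250*4^0, 199770) = 250
  i=1: min(250*4^1, 199770) = 1000
  i=2: min(250*4^2, 199770) = 4000
  i=3: min(250*4^3, 199770) = 16000
  i=4: min(250*4^4, 199770) = 64000
  i=5: min(250*4^5, 199770) = 199770
  i=6: min(250*4^6, 199770) = 199770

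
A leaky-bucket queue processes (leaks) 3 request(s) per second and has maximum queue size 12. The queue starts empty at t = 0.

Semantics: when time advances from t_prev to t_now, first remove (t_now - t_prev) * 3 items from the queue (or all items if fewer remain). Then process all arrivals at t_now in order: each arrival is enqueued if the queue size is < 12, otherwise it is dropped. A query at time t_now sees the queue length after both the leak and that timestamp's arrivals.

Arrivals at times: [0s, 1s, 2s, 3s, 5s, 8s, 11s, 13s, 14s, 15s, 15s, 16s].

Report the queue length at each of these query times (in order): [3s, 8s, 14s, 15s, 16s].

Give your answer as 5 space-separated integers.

Answer: 1 1 1 2 1

Derivation:
Queue lengths at query times:
  query t=3s: backlog = 1
  query t=8s: backlog = 1
  query t=14s: backlog = 1
  query t=15s: backlog = 2
  query t=16s: backlog = 1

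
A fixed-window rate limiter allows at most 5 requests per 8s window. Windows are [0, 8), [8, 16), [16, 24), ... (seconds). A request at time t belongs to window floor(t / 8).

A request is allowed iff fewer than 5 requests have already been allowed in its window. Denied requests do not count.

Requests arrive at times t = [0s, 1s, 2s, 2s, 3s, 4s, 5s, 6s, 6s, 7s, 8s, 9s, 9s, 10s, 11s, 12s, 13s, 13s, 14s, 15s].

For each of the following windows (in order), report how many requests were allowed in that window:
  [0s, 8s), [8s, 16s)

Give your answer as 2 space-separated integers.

Answer: 5 5

Derivation:
Processing requests:
  req#1 t=0s (window 0): ALLOW
  req#2 t=1s (window 0): ALLOW
  req#3 t=2s (window 0): ALLOW
  req#4 t=2s (window 0): ALLOW
  req#5 t=3s (window 0): ALLOW
  req#6 t=4s (window 0): DENY
  req#7 t=5s (window 0): DENY
  req#8 t=6s (window 0): DENY
  req#9 t=6s (window 0): DENY
  req#10 t=7s (window 0): DENY
  req#11 t=8s (window 1): ALLOW
  req#12 t=9s (window 1): ALLOW
  req#13 t=9s (window 1): ALLOW
  req#14 t=10s (window 1): ALLOW
  req#15 t=11s (window 1): ALLOW
  req#16 t=12s (window 1): DENY
  req#17 t=13s (window 1): DENY
  req#18 t=13s (window 1): DENY
  req#19 t=14s (window 1): DENY
  req#20 t=15s (window 1): DENY

Allowed counts by window: 5 5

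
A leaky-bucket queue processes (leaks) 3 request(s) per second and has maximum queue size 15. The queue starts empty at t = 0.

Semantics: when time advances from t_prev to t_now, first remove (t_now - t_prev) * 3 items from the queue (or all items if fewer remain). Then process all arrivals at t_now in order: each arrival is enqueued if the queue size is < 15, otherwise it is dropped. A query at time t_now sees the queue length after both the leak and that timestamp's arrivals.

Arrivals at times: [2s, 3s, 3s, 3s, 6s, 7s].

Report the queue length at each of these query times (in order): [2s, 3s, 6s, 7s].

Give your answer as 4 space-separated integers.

Answer: 1 3 1 1

Derivation:
Queue lengths at query times:
  query t=2s: backlog = 1
  query t=3s: backlog = 3
  query t=6s: backlog = 1
  query t=7s: backlog = 1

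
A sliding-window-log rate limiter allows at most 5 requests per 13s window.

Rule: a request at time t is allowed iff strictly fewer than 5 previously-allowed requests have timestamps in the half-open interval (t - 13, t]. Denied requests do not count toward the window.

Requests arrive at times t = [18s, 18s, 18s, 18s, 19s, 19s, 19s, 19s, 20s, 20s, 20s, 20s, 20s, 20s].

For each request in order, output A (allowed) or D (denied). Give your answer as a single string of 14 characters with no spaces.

Answer: AAAAADDDDDDDDD

Derivation:
Tracking allowed requests in the window:
  req#1 t=18s: ALLOW
  req#2 t=18s: ALLOW
  req#3 t=18s: ALLOW
  req#4 t=18s: ALLOW
  req#5 t=19s: ALLOW
  req#6 t=19s: DENY
  req#7 t=19s: DENY
  req#8 t=19s: DENY
  req#9 t=20s: DENY
  req#10 t=20s: DENY
  req#11 t=20s: DENY
  req#12 t=20s: DENY
  req#13 t=20s: DENY
  req#14 t=20s: DENY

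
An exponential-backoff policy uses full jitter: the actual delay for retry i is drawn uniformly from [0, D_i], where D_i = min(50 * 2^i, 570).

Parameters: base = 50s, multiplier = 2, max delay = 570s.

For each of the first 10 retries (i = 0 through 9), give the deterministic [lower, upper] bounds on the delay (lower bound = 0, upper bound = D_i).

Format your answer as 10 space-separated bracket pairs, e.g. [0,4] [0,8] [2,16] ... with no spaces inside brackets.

Computing bounds per retry:
  i=0: D_i=min(50*2^0,570)=50, bounds=[0,50]
  i=1: D_i=min(50*2^1,570)=100, bounds=[0,100]
  i=2: D_i=min(50*2^2,570)=200, bounds=[0,200]
  i=3: D_i=min(50*2^3,570)=400, bounds=[0,400]
  i=4: D_i=min(50*2^4,570)=570, bounds=[0,570]
  i=5: D_i=min(50*2^5,570)=570, bounds=[0,570]
  i=6: D_i=min(50*2^6,570)=570, bounds=[0,570]
  i=7: D_i=min(50*2^7,570)=570, bounds=[0,570]
  i=8: D_i=min(50*2^8,570)=570, bounds=[0,570]
  i=9: D_i=min(50*2^9,570)=570, bounds=[0,570]

Answer: [0,50] [0,100] [0,200] [0,400] [0,570] [0,570] [0,570] [0,570] [0,570] [0,570]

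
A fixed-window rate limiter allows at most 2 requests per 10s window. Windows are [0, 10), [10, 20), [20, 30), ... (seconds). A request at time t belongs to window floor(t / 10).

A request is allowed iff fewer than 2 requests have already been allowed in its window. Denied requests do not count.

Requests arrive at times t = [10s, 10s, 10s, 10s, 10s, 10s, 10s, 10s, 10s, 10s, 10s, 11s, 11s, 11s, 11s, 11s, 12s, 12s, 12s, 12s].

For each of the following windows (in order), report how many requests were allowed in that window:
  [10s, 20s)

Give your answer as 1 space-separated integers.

Processing requests:
  req#1 t=10s (window 1): ALLOW
  req#2 t=10s (window 1): ALLOW
  req#3 t=10s (window 1): DENY
  req#4 t=10s (window 1): DENY
  req#5 t=10s (window 1): DENY
  req#6 t=10s (window 1): DENY
  req#7 t=10s (window 1): DENY
  req#8 t=10s (window 1): DENY
  req#9 t=10s (window 1): DENY
  req#10 t=10s (window 1): DENY
  req#11 t=10s (window 1): DENY
  req#12 t=11s (window 1): DENY
  req#13 t=11s (window 1): DENY
  req#14 t=11s (window 1): DENY
  req#15 t=11s (window 1): DENY
  req#16 t=11s (window 1): DENY
  req#17 t=12s (window 1): DENY
  req#18 t=12s (window 1): DENY
  req#19 t=12s (window 1): DENY
  req#20 t=12s (window 1): DENY

Allowed counts by window: 2

Answer: 2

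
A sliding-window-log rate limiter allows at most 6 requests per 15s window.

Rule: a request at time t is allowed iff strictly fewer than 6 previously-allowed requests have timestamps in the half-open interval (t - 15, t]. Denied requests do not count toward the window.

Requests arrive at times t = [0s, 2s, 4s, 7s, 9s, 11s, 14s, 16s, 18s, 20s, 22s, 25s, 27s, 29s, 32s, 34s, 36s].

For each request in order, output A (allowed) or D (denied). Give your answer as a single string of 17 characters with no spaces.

Answer: AAAAAADAAAAAADAAA

Derivation:
Tracking allowed requests in the window:
  req#1 t=0s: ALLOW
  req#2 t=2s: ALLOW
  req#3 t=4s: ALLOW
  req#4 t=7s: ALLOW
  req#5 t=9s: ALLOW
  req#6 t=11s: ALLOW
  req#7 t=14s: DENY
  req#8 t=16s: ALLOW
  req#9 t=18s: ALLOW
  req#10 t=20s: ALLOW
  req#11 t=22s: ALLOW
  req#12 t=25s: ALLOW
  req#13 t=27s: ALLOW
  req#14 t=29s: DENY
  req#15 t=32s: ALLOW
  req#16 t=34s: ALLOW
  req#17 t=36s: ALLOW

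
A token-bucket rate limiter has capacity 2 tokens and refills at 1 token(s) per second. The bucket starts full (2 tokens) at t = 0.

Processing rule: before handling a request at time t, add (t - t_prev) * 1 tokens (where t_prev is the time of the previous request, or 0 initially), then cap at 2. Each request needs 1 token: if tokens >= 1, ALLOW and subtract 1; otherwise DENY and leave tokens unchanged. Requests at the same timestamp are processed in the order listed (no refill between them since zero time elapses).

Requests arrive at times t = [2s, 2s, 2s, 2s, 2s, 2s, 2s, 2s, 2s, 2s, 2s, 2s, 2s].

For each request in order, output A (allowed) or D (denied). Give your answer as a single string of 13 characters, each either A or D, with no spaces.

Simulating step by step:
  req#1 t=2s: ALLOW
  req#2 t=2s: ALLOW
  req#3 t=2s: DENY
  req#4 t=2s: DENY
  req#5 t=2s: DENY
  req#6 t=2s: DENY
  req#7 t=2s: DENY
  req#8 t=2s: DENY
  req#9 t=2s: DENY
  req#10 t=2s: DENY
  req#11 t=2s: DENY
  req#12 t=2s: DENY
  req#13 t=2s: DENY

Answer: AADDDDDDDDDDD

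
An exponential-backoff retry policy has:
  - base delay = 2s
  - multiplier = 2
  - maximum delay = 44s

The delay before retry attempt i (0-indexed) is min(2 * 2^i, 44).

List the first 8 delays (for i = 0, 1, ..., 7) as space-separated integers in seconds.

Computing each delay:
  i=0: min(2*2^0, 44) = 2
  i=1: min(2*2^1, 44) = 4
  i=2: min(2*2^2, 44) = 8
  i=3: min(2*2^3, 44) = 16
  i=4: min(2*2^4, 44) = 32
  i=5: min(2*2^5, 44) = 44
  i=6: min(2*2^6, 44) = 44
  i=7: min(2*2^7, 44) = 44

Answer: 2 4 8 16 32 44 44 44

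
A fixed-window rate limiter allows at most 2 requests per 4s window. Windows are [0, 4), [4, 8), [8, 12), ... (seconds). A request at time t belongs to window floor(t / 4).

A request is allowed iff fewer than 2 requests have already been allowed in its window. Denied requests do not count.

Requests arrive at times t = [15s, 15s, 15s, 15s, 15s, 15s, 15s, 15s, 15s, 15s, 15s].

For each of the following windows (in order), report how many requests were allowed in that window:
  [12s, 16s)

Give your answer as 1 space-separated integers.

Processing requests:
  req#1 t=15s (window 3): ALLOW
  req#2 t=15s (window 3): ALLOW
  req#3 t=15s (window 3): DENY
  req#4 t=15s (window 3): DENY
  req#5 t=15s (window 3): DENY
  req#6 t=15s (window 3): DENY
  req#7 t=15s (window 3): DENY
  req#8 t=15s (window 3): DENY
  req#9 t=15s (window 3): DENY
  req#10 t=15s (window 3): DENY
  req#11 t=15s (window 3): DENY

Allowed counts by window: 2

Answer: 2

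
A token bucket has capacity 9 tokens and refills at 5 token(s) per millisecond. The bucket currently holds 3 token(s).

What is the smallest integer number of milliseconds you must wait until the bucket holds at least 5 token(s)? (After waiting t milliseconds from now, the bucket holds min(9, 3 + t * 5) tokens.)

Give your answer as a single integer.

Need 3 + t * 5 >= 5, so t >= 2/5.
Smallest integer t = ceil(2/5) = 1.

Answer: 1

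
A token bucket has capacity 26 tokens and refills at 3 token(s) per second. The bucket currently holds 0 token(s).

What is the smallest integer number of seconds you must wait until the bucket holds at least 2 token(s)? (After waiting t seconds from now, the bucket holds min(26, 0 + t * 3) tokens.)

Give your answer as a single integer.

Answer: 1

Derivation:
Need 0 + t * 3 >= 2, so t >= 2/3.
Smallest integer t = ceil(2/3) = 1.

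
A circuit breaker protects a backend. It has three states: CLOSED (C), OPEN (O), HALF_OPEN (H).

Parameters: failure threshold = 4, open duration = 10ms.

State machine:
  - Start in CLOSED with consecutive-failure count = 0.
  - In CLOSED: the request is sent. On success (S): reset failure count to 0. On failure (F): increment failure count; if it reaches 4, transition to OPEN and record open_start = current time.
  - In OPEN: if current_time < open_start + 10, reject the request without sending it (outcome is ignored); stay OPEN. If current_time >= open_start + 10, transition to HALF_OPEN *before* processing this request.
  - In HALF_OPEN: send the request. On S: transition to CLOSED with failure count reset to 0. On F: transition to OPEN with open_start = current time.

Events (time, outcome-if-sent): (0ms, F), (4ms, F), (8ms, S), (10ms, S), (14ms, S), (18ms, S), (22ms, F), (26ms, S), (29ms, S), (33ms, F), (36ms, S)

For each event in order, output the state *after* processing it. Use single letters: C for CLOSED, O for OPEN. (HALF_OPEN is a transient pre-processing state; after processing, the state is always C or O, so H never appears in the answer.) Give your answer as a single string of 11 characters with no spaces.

State after each event:
  event#1 t=0ms outcome=F: state=CLOSED
  event#2 t=4ms outcome=F: state=CLOSED
  event#3 t=8ms outcome=S: state=CLOSED
  event#4 t=10ms outcome=S: state=CLOSED
  event#5 t=14ms outcome=S: state=CLOSED
  event#6 t=18ms outcome=S: state=CLOSED
  event#7 t=22ms outcome=F: state=CLOSED
  event#8 t=26ms outcome=S: state=CLOSED
  event#9 t=29ms outcome=S: state=CLOSED
  event#10 t=33ms outcome=F: state=CLOSED
  event#11 t=36ms outcome=S: state=CLOSED

Answer: CCCCCCCCCCC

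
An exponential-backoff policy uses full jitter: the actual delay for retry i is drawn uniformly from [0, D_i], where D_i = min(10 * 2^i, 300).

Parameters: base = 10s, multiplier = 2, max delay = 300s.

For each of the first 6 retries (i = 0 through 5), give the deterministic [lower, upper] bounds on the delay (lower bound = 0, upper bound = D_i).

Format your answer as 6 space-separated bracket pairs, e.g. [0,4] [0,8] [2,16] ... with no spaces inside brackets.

Computing bounds per retry:
  i=0: D_i=min(10*2^0,300)=10, bounds=[0,10]
  i=1: D_i=min(10*2^1,300)=20, bounds=[0,20]
  i=2: D_i=min(10*2^2,300)=40, bounds=[0,40]
  i=3: D_i=min(10*2^3,300)=80, bounds=[0,80]
  i=4: D_i=min(10*2^4,300)=160, bounds=[0,160]
  i=5: D_i=min(10*2^5,300)=300, bounds=[0,300]

Answer: [0,10] [0,20] [0,40] [0,80] [0,160] [0,300]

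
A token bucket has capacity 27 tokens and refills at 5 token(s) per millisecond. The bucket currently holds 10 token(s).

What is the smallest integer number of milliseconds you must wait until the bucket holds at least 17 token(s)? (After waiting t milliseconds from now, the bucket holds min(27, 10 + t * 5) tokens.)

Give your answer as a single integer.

Need 10 + t * 5 >= 17, so t >= 7/5.
Smallest integer t = ceil(7/5) = 2.

Answer: 2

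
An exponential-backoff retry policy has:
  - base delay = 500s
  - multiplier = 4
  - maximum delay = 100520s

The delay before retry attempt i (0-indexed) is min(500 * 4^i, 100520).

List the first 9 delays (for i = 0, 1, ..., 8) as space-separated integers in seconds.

Computing each delay:
  i=0: min(500*4^0, 100520) = 500
  i=1: min(500*4^1, 100520) = 2000
  i=2: min(500*4^2, 100520) = 8000
  i=3: min(500*4^3, 100520) = 32000
  i=4: min(500*4^4, 100520) = 100520
  i=5: min(500*4^5, 100520) = 100520
  i=6: min(500*4^6, 100520) = 100520
  i=7: min(500*4^7, 100520) = 100520
  i=8: min(500*4^8, 100520) = 100520

Answer: 500 2000 8000 32000 100520 100520 100520 100520 100520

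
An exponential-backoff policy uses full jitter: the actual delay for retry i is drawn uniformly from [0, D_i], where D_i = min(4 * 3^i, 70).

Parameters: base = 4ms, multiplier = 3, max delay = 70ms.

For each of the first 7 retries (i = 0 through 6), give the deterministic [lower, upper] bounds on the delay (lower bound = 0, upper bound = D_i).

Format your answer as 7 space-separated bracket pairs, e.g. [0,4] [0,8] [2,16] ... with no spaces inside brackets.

Computing bounds per retry:
  i=0: D_i=min(4*3^0,70)=4, bounds=[0,4]
  i=1: D_i=min(4*3^1,70)=12, bounds=[0,12]
  i=2: D_i=min(4*3^2,70)=36, bounds=[0,36]
  i=3: D_i=min(4*3^3,70)=70, bounds=[0,70]
  i=4: D_i=min(4*3^4,70)=70, bounds=[0,70]
  i=5: D_i=min(4*3^5,70)=70, bounds=[0,70]
  i=6: D_i=min(4*3^6,70)=70, bounds=[0,70]

Answer: [0,4] [0,12] [0,36] [0,70] [0,70] [0,70] [0,70]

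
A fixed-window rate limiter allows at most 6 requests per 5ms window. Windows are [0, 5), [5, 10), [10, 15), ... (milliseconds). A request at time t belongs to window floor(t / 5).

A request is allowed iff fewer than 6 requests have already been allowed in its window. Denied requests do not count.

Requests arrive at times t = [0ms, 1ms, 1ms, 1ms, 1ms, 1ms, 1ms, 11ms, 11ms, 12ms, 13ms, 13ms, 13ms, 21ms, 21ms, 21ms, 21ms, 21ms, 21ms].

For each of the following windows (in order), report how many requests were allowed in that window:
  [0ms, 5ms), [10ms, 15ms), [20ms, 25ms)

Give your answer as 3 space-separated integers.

Answer: 6 6 6

Derivation:
Processing requests:
  req#1 t=0ms (window 0): ALLOW
  req#2 t=1ms (window 0): ALLOW
  req#3 t=1ms (window 0): ALLOW
  req#4 t=1ms (window 0): ALLOW
  req#5 t=1ms (window 0): ALLOW
  req#6 t=1ms (window 0): ALLOW
  req#7 t=1ms (window 0): DENY
  req#8 t=11ms (window 2): ALLOW
  req#9 t=11ms (window 2): ALLOW
  req#10 t=12ms (window 2): ALLOW
  req#11 t=13ms (window 2): ALLOW
  req#12 t=13ms (window 2): ALLOW
  req#13 t=13ms (window 2): ALLOW
  req#14 t=21ms (window 4): ALLOW
  req#15 t=21ms (window 4): ALLOW
  req#16 t=21ms (window 4): ALLOW
  req#17 t=21ms (window 4): ALLOW
  req#18 t=21ms (window 4): ALLOW
  req#19 t=21ms (window 4): ALLOW

Allowed counts by window: 6 6 6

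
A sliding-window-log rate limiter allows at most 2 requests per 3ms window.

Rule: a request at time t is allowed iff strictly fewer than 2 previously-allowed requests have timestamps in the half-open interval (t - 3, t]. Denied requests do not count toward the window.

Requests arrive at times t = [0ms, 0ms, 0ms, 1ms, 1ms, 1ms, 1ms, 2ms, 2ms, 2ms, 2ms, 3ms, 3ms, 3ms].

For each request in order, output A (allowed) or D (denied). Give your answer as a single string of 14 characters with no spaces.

Answer: AADDDDDDDDDAAD

Derivation:
Tracking allowed requests in the window:
  req#1 t=0ms: ALLOW
  req#2 t=0ms: ALLOW
  req#3 t=0ms: DENY
  req#4 t=1ms: DENY
  req#5 t=1ms: DENY
  req#6 t=1ms: DENY
  req#7 t=1ms: DENY
  req#8 t=2ms: DENY
  req#9 t=2ms: DENY
  req#10 t=2ms: DENY
  req#11 t=2ms: DENY
  req#12 t=3ms: ALLOW
  req#13 t=3ms: ALLOW
  req#14 t=3ms: DENY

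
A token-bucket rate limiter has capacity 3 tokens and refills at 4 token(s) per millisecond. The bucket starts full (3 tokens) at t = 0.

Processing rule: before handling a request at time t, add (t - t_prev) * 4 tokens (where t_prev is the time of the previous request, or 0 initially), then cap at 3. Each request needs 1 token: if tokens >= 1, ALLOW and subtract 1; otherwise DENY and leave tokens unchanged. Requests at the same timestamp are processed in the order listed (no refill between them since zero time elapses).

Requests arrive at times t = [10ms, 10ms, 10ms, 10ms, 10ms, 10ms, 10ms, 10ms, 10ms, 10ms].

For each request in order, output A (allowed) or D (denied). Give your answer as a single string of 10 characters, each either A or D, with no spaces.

Answer: AAADDDDDDD

Derivation:
Simulating step by step:
  req#1 t=10ms: ALLOW
  req#2 t=10ms: ALLOW
  req#3 t=10ms: ALLOW
  req#4 t=10ms: DENY
  req#5 t=10ms: DENY
  req#6 t=10ms: DENY
  req#7 t=10ms: DENY
  req#8 t=10ms: DENY
  req#9 t=10ms: DENY
  req#10 t=10ms: DENY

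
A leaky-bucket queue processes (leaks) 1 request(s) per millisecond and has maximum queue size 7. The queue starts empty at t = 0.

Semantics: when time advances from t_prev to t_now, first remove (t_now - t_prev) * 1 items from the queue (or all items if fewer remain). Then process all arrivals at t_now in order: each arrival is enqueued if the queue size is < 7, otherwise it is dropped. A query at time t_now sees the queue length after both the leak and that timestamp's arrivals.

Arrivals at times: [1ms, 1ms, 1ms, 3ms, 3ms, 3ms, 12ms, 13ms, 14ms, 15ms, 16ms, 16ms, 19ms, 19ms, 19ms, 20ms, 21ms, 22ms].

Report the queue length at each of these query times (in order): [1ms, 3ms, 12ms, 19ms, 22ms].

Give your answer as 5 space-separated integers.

Queue lengths at query times:
  query t=1ms: backlog = 3
  query t=3ms: backlog = 4
  query t=12ms: backlog = 1
  query t=19ms: backlog = 3
  query t=22ms: backlog = 3

Answer: 3 4 1 3 3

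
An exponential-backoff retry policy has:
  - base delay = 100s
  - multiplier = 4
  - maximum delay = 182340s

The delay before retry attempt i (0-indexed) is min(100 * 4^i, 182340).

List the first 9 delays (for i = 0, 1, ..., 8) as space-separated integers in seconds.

Answer: 100 400 1600 6400 25600 102400 182340 182340 182340

Derivation:
Computing each delay:
  i=0: min(100*4^0, 182340) = 100
  i=1: min(100*4^1, 182340) = 400
  i=2: min(100*4^2, 182340) = 1600
  i=3: min(100*4^3, 182340) = 6400
  i=4: min(100*4^4, 182340) = 25600
  i=5: min(100*4^5, 182340) = 102400
  i=6: min(100*4^6, 182340) = 182340
  i=7: min(100*4^7, 182340) = 182340
  i=8: min(100*4^8, 182340) = 182340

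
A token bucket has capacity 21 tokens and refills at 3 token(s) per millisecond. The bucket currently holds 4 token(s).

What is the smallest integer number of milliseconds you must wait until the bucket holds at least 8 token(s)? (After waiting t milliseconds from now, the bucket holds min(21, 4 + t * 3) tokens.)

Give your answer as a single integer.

Need 4 + t * 3 >= 8, so t >= 4/3.
Smallest integer t = ceil(4/3) = 2.

Answer: 2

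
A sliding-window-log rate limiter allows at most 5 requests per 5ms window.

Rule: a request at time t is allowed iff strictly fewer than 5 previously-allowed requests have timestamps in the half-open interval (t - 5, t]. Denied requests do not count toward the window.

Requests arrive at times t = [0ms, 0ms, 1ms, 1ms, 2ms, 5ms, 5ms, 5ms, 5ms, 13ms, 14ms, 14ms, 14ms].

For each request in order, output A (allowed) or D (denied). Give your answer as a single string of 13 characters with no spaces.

Answer: AAAAAAADDAAAA

Derivation:
Tracking allowed requests in the window:
  req#1 t=0ms: ALLOW
  req#2 t=0ms: ALLOW
  req#3 t=1ms: ALLOW
  req#4 t=1ms: ALLOW
  req#5 t=2ms: ALLOW
  req#6 t=5ms: ALLOW
  req#7 t=5ms: ALLOW
  req#8 t=5ms: DENY
  req#9 t=5ms: DENY
  req#10 t=13ms: ALLOW
  req#11 t=14ms: ALLOW
  req#12 t=14ms: ALLOW
  req#13 t=14ms: ALLOW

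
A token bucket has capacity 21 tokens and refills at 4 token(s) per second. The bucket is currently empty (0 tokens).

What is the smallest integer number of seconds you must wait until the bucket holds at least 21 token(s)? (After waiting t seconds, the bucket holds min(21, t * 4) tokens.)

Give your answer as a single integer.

Answer: 6

Derivation:
Need t * 4 >= 21, so t >= 21/4.
Smallest integer t = ceil(21/4) = 6.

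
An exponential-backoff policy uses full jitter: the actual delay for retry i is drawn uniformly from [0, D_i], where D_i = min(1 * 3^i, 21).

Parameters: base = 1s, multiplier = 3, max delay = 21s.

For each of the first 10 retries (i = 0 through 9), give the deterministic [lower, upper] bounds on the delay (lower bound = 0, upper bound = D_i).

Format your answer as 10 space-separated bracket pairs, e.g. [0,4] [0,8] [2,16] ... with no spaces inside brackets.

Computing bounds per retry:
  i=0: D_i=min(1*3^0,21)=1, bounds=[0,1]
  i=1: D_i=min(1*3^1,21)=3, bounds=[0,3]
  i=2: D_i=min(1*3^2,21)=9, bounds=[0,9]
  i=3: D_i=min(1*3^3,21)=21, bounds=[0,21]
  i=4: D_i=min(1*3^4,21)=21, bounds=[0,21]
  i=5: D_i=min(1*3^5,21)=21, bounds=[0,21]
  i=6: D_i=min(1*3^6,21)=21, bounds=[0,21]
  i=7: D_i=min(1*3^7,21)=21, bounds=[0,21]
  i=8: D_i=min(1*3^8,21)=21, bounds=[0,21]
  i=9: D_i=min(1*3^9,21)=21, bounds=[0,21]

Answer: [0,1] [0,3] [0,9] [0,21] [0,21] [0,21] [0,21] [0,21] [0,21] [0,21]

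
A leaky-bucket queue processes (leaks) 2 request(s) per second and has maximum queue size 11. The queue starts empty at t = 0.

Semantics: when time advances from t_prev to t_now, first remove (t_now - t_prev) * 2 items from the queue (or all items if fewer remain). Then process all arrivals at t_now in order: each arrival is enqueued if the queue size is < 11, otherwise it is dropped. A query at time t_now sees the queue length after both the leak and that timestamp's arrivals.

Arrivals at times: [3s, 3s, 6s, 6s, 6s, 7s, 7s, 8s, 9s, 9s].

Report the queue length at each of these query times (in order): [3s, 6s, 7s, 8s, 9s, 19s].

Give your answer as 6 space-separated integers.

Answer: 2 3 3 2 2 0

Derivation:
Queue lengths at query times:
  query t=3s: backlog = 2
  query t=6s: backlog = 3
  query t=7s: backlog = 3
  query t=8s: backlog = 2
  query t=9s: backlog = 2
  query t=19s: backlog = 0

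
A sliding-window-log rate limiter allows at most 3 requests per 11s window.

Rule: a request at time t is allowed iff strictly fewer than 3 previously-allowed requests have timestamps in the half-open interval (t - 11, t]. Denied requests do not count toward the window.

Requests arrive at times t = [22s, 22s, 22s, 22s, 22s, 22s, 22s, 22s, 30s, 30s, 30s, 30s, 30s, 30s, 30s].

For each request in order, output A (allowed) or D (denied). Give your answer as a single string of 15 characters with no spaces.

Answer: AAADDDDDDDDDDDD

Derivation:
Tracking allowed requests in the window:
  req#1 t=22s: ALLOW
  req#2 t=22s: ALLOW
  req#3 t=22s: ALLOW
  req#4 t=22s: DENY
  req#5 t=22s: DENY
  req#6 t=22s: DENY
  req#7 t=22s: DENY
  req#8 t=22s: DENY
  req#9 t=30s: DENY
  req#10 t=30s: DENY
  req#11 t=30s: DENY
  req#12 t=30s: DENY
  req#13 t=30s: DENY
  req#14 t=30s: DENY
  req#15 t=30s: DENY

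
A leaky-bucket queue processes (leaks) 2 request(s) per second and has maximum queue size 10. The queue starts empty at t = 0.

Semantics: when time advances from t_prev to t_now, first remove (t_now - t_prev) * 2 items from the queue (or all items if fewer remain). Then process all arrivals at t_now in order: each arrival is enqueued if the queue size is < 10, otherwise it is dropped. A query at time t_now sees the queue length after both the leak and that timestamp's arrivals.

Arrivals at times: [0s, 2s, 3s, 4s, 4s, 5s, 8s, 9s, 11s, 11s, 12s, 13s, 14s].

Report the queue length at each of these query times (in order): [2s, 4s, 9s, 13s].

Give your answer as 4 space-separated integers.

Answer: 1 2 1 1

Derivation:
Queue lengths at query times:
  query t=2s: backlog = 1
  query t=4s: backlog = 2
  query t=9s: backlog = 1
  query t=13s: backlog = 1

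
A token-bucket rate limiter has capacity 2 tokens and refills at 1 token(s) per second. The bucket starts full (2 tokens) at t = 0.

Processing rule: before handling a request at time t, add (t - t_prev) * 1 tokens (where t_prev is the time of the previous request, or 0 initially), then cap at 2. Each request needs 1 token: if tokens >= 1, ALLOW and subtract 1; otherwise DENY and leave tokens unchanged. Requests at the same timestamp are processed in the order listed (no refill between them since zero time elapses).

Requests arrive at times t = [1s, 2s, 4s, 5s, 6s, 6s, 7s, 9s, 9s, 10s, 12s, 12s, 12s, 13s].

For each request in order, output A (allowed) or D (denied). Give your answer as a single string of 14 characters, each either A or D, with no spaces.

Answer: AAAAAAAAAAAADA

Derivation:
Simulating step by step:
  req#1 t=1s: ALLOW
  req#2 t=2s: ALLOW
  req#3 t=4s: ALLOW
  req#4 t=5s: ALLOW
  req#5 t=6s: ALLOW
  req#6 t=6s: ALLOW
  req#7 t=7s: ALLOW
  req#8 t=9s: ALLOW
  req#9 t=9s: ALLOW
  req#10 t=10s: ALLOW
  req#11 t=12s: ALLOW
  req#12 t=12s: ALLOW
  req#13 t=12s: DENY
  req#14 t=13s: ALLOW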